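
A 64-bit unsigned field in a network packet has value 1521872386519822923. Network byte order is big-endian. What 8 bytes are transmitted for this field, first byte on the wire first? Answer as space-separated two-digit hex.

15 1E C6 DF 4F FD 72 4B

1521872386519822923 in hexadecimal, padded to 64 bits, is 0x151EC6DF4FFD724B.
Split into bytes (most-significant first): 15 1E C6 DF 4F FD 72 4B.
Big-endian: lowest address holds the most-significant byte.
So the memory order matches the most-significant-first order: 15 1E C6 DF 4F FD 72 4B.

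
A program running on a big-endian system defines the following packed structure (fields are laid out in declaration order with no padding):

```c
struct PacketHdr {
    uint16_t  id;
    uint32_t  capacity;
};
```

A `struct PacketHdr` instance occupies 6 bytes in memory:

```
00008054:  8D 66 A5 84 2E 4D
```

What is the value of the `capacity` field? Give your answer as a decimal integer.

2776903245

`capacity` follows `id` (2 bytes), so it starts at byte offset 2 and occupies 4 bytes.
Bytes at offsets 2..5: A5 84 2E 4D.
Big-endian: lowest address holds the most-significant byte.
The bytes are already most-significant first: 0xA5842E4D.
0xA5842E4D = 2776903245.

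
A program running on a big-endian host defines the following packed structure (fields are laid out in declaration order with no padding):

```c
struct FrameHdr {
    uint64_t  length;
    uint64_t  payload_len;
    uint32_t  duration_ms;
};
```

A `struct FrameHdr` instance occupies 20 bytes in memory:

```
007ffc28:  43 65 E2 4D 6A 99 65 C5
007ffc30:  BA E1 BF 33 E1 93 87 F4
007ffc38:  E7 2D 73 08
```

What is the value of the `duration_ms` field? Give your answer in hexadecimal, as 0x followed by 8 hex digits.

0xE72D7308

`duration_ms` follows `length` (8 B), `payload_len` (8 B), so it starts at offset 8 + 8 = 16 and occupies 4 bytes.
Bytes at offsets 16..19: E7 2D 73 08.
Big-endian: lowest address holds the most-significant byte.
The bytes are already most-significant first: 0xE72D7308.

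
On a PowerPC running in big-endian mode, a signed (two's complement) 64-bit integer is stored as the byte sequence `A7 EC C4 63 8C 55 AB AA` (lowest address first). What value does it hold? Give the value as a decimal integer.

-6346481843036640342

Big-endian: lowest address holds the most-significant byte.
The bytes are already most-significant first: 0xA7ECC4638C55ABAA.
Top bit is set, so as a signed 64-bit value this is 0xA7ECC4638C55ABAA − 2^64 = -6346481843036640342.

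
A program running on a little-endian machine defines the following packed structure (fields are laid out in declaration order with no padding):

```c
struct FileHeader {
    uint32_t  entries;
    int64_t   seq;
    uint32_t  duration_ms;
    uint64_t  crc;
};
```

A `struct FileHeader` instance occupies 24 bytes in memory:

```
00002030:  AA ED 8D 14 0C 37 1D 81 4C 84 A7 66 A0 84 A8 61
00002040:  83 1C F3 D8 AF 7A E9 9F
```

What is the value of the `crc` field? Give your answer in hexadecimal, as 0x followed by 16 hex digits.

0x9FE97AAFD8F31C83

`crc` follows `entries` (4 B), `seq` (8 B), `duration_ms` (4 B), so it starts at offset 4 + 8 + 4 = 16 and occupies 8 bytes.
Bytes at offsets 16..23: 83 1C F3 D8 AF 7A E9 9F.
Little-endian: lowest address holds the least-significant byte.
Reassemble most-significant byte first: 9F E9 7A AF D8 F3 1C 83 → 0x9FE97AAFD8F31C83.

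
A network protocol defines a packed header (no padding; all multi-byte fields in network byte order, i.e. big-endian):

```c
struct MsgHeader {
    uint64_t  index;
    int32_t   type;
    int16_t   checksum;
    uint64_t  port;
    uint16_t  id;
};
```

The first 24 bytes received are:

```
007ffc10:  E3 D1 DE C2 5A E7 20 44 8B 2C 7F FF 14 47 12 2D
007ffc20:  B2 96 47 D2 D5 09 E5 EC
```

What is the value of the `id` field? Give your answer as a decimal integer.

58860

`id` follows `index` (8 B), `type` (4 B), `checksum` (2 B), `port` (8 B), so it starts at offset 8 + 4 + 2 + 8 = 22 and occupies 2 bytes.
Bytes at offsets 22..23: E5 EC.
Big-endian stores the most-significant byte at the lowest address.
The bytes are already most-significant first: 0xE5EC.
0xE5EC = 58860.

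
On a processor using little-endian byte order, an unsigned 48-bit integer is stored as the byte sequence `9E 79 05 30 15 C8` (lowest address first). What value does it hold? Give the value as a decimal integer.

219993325533598

In little-endian order the low byte comes first in memory.
Reassemble most-significant byte first: C8 15 30 05 79 9E → 0xC8153005799E.
0xC8153005799E = 219993325533598.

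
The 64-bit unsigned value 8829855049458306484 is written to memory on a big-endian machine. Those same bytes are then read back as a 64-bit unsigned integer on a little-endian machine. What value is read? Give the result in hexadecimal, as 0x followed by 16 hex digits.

8829855049458306484 in 64-bit hexadecimal is 0x7A89F2628926CDB4.
Stored big-endian, the bytes at ascending addresses are 7A 89 F2 62 89 26 CD B4.
Read back as little-endian, the first byte is least significant, giving 0xB4CD268962F2897A.

0xB4CD268962F2897A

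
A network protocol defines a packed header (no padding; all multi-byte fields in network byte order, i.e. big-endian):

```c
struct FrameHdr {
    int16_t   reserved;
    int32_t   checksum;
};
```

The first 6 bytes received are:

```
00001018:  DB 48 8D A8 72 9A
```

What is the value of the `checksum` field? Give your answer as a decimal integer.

`checksum` follows `reserved` (2 bytes), so it starts at byte offset 2 and occupies 4 bytes.
Bytes at offsets 2..5: 8D A8 72 9A.
Big-endian stores the most-significant byte at the lowest address.
The bytes are already most-significant first: 0x8DA8729A.
Top bit is set, so as a signed 32-bit value this is 0x8DA8729A − 2^32 = -1918340454.

-1918340454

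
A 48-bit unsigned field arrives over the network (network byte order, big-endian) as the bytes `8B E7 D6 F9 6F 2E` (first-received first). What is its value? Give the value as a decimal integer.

153827860377390

Big-endian stores the most-significant byte at the lowest address.
The bytes are already most-significant first: 0x8BE7D6F96F2E.
0x8BE7D6F96F2E = 153827860377390.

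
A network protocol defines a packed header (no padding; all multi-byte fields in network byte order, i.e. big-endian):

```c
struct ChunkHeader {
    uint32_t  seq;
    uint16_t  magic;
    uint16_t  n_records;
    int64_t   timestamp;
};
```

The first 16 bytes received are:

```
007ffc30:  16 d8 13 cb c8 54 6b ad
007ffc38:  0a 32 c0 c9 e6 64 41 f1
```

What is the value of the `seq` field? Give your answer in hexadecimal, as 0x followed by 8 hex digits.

0x16D813CB

`seq` is the first field, at byte offset 0, occupying 4 bytes.
Bytes at offsets 0..3: 16 D8 13 CB.
Big-endian: lowest address holds the most-significant byte.
The bytes are already most-significant first: 0x16D813CB.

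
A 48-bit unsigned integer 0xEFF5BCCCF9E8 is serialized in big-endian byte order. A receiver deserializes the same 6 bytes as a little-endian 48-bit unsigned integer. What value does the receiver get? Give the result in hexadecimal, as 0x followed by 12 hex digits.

Stored big-endian, the bytes at ascending addresses are EF F5 BC CC F9 E8.
Read back as little-endian, the first byte is least significant, giving 0xE8F9CCBCF5EF.

0xE8F9CCBCF5EF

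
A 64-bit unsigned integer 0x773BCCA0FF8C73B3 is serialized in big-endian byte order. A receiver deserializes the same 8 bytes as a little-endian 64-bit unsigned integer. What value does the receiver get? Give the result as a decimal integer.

12930833984653114231

Stored big-endian, the bytes at ascending addresses are 77 3B CC A0 FF 8C 73 B3.
Read back as little-endian, the first byte is least significant, giving 0xB3738CFFA0CC3B77.
0xB3738CFFA0CC3B77 = 12930833984653114231.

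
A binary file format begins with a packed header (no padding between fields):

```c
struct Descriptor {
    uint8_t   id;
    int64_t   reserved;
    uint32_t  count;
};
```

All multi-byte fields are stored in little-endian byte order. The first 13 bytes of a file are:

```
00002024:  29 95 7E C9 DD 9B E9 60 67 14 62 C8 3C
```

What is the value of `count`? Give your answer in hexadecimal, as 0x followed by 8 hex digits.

`count` follows `id` (1 B), `reserved` (8 B), so it starts at offset 1 + 8 = 9 and occupies 4 bytes.
Bytes at offsets 9..12: 14 62 C8 3C.
Little-endian stores the least-significant byte at the lowest address.
Reassemble most-significant byte first: 3C C8 62 14 → 0x3CC86214.

0x3CC86214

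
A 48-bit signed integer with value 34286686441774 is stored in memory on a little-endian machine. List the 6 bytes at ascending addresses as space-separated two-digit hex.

34286686441774 in hexadecimal, padded to 48 bits, is 0x1F2EFDC4112E.
Split into bytes (most-significant first): 1F 2E FD C4 11 2E.
Little-endian: lowest address holds the least-significant byte.
So at ascending addresses the bytes are 2E 11 C4 FD 2E 1F.

2E 11 C4 FD 2E 1F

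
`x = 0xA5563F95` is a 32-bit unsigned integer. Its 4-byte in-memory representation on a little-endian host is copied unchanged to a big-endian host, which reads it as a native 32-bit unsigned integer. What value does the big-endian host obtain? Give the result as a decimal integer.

2503956133

Stored little-endian, the bytes at ascending addresses are 95 3F 56 A5.
Read back as big-endian, the last byte is least significant, giving 0x953F56A5.
0x953F56A5 = 2503956133.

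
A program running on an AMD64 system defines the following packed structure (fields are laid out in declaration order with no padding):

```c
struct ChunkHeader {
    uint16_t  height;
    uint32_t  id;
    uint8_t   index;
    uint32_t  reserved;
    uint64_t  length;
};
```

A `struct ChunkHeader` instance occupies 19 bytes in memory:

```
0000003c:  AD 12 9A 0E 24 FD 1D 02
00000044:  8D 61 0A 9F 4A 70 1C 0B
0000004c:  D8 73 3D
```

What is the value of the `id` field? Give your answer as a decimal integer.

`id` follows `height` (2 bytes), so it starts at byte offset 2 and occupies 4 bytes.
Bytes at offsets 2..5: 9A 0E 24 FD.
In little-endian order the low byte comes first in memory.
Reassemble most-significant byte first: FD 24 0E 9A → 0xFD240E9A.
0xFD240E9A = 4246998682.

4246998682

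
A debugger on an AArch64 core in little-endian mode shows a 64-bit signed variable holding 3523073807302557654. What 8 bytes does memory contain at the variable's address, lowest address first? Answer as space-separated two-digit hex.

D6 7F C0 31 F6 78 E4 30

3523073807302557654 in hexadecimal, padded to 64 bits, is 0x30E478F631C07FD6.
Split into bytes (most-significant first): 30 E4 78 F6 31 C0 7F D6.
In little-endian order the low byte comes first in memory.
So at ascending addresses the bytes are D6 7F C0 31 F6 78 E4 30.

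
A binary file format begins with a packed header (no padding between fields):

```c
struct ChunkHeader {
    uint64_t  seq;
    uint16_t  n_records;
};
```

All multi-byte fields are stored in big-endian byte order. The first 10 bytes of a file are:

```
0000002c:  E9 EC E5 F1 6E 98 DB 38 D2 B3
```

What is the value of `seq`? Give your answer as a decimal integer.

`seq` is the first field, at byte offset 0, occupying 8 bytes.
Bytes at offsets 0..7: E9 EC E5 F1 6E 98 DB 38.
In big-endian order the high byte comes first in memory.
The bytes are already most-significant first: 0xE9ECE5F16E98DB38.
0xE9ECE5F16E98DB38 = 16856100330446314296.

16856100330446314296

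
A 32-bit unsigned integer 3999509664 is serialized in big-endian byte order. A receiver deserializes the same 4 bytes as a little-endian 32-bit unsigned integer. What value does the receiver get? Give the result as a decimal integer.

3999509664 in 32-bit hexadecimal is 0xEE63ACA0.
Stored big-endian, the bytes at ascending addresses are EE 63 AC A0.
Read back as little-endian, the first byte is least significant, giving 0xA0AC63EE.
0xA0AC63EE = 2695652334.

2695652334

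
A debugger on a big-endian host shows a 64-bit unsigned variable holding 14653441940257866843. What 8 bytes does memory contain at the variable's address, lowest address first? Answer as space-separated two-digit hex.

CB 5B 7B CE B1 E1 84 5B

14653441940257866843 in hexadecimal, padded to 64 bits, is 0xCB5B7BCEB1E1845B.
Split into bytes (most-significant first): CB 5B 7B CE B1 E1 84 5B.
Big-endian stores the most-significant byte at the lowest address.
So the memory order matches the most-significant-first order: CB 5B 7B CE B1 E1 84 5B.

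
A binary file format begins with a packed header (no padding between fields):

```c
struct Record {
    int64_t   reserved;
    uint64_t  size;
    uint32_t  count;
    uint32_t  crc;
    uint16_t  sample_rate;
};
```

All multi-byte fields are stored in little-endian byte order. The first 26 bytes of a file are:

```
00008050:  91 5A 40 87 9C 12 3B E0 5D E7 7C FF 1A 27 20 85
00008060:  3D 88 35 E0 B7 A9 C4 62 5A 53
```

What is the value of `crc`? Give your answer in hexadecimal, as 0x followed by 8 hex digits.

`crc` follows `reserved` (8 B), `size` (8 B), `count` (4 B), so it starts at offset 8 + 8 + 4 = 20 and occupies 4 bytes.
Bytes at offsets 20..23: B7 A9 C4 62.
In little-endian order the low byte comes first in memory.
Reassemble most-significant byte first: 62 C4 A9 B7 → 0x62C4A9B7.

0x62C4A9B7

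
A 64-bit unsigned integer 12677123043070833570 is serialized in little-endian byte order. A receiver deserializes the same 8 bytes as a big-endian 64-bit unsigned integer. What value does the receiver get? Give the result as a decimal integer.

11741772411638443695

12677123043070833570 in 64-bit hexadecimal is 0xAFEE303DCC27F3A2.
Stored little-endian, the bytes at ascending addresses are A2 F3 27 CC 3D 30 EE AF.
Read back as big-endian, the last byte is least significant, giving 0xA2F327CC3D30EEAF.
0xA2F327CC3D30EEAF = 11741772411638443695.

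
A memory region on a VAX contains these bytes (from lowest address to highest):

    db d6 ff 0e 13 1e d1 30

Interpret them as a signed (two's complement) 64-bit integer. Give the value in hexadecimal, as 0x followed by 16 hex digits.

0x30D11E130EFFD6DB

In little-endian order the low byte comes first in memory.
Reassemble most-significant byte first: 30 D1 1E 13 0E FF D6 DB → 0x30D11E130EFFD6DB.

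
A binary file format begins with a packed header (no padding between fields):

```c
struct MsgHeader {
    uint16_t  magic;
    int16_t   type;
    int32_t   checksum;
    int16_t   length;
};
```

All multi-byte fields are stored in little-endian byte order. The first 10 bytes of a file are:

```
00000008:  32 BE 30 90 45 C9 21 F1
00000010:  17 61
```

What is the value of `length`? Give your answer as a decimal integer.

24855

`length` follows `magic` (2 B), `type` (2 B), `checksum` (4 B), so it starts at offset 2 + 2 + 4 = 8 and occupies 2 bytes.
Bytes at offsets 8..9: 17 61.
In little-endian order the low byte comes first in memory.
Reassemble most-significant byte first: 61 17 → 0x6117.
0x6117 = 24855.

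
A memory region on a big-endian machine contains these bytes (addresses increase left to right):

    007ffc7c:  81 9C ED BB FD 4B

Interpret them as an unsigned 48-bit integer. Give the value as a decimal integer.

142511003401547

Big-endian stores the most-significant byte at the lowest address.
The bytes are already most-significant first: 0x819CEDBBFD4B.
0x819CEDBBFD4B = 142511003401547.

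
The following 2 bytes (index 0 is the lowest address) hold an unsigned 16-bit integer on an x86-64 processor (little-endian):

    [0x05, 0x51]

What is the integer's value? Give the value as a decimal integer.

Little-endian: lowest address holds the least-significant byte.
Reassemble most-significant byte first: 51 05 → 0x5105.
0x5105 = 20741.

20741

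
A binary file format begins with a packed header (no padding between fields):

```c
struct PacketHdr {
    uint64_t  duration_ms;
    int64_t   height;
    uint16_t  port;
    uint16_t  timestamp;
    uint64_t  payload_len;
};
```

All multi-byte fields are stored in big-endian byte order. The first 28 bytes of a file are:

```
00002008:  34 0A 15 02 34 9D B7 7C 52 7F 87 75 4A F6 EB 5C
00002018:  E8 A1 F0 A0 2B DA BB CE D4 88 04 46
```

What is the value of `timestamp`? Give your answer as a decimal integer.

61600

`timestamp` follows `duration_ms` (8 B), `height` (8 B), `port` (2 B), so it starts at offset 8 + 8 + 2 = 18 and occupies 2 bytes.
Bytes at offsets 18..19: F0 A0.
In big-endian order the high byte comes first in memory.
The bytes are already most-significant first: 0xF0A0.
0xF0A0 = 61600.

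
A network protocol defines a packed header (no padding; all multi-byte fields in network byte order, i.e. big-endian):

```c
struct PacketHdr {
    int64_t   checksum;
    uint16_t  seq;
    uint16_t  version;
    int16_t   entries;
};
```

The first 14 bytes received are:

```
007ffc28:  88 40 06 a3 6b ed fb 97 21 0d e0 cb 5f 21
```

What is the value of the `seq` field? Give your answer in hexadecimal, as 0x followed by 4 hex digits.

`seq` follows `checksum` (8 bytes), so it starts at byte offset 8 and occupies 2 bytes.
Bytes at offsets 8..9: 21 0D.
In big-endian order the high byte comes first in memory.
The bytes are already most-significant first: 0x210D.

0x210D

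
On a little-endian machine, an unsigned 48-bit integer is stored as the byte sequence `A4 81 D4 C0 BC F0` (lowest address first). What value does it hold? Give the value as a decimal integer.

Little-endian: lowest address holds the least-significant byte.
Reassemble most-significant byte first: F0 BC C0 D4 81 A4 → 0xF0BCC0D481A4.
0xF0BCC0D481A4 = 264693479670180.

264693479670180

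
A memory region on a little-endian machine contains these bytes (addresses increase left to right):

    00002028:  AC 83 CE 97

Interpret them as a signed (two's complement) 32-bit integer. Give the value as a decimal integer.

-1748073556

Little-endian stores the least-significant byte at the lowest address.
Reassemble most-significant byte first: 97 CE 83 AC → 0x97CE83AC.
Top bit is set, so as a signed 32-bit value this is 0x97CE83AC − 2^32 = -1748073556.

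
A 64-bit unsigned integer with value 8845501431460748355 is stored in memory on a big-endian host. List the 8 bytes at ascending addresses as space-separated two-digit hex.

7A C1 88 AF BA 6D 5C 43

8845501431460748355 in hexadecimal, padded to 64 bits, is 0x7AC188AFBA6D5C43.
Split into bytes (most-significant first): 7A C1 88 AF BA 6D 5C 43.
In big-endian order the high byte comes first in memory.
So the memory order matches the most-significant-first order: 7A C1 88 AF BA 6D 5C 43.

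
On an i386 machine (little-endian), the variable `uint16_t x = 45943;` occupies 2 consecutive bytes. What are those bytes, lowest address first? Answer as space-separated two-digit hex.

77 B3

45943 in hexadecimal, padded to 16 bits, is 0xB377.
Split into bytes (most-significant first): B3 77.
Little-endian stores the least-significant byte at the lowest address.
So at ascending addresses the bytes are 77 B3.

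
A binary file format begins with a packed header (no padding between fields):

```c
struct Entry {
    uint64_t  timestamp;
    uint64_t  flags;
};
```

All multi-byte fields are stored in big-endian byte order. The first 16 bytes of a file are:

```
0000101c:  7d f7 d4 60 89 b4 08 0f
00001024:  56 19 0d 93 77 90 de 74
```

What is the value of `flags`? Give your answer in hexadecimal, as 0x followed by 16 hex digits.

0x56190D937790DE74

`flags` follows `timestamp` (8 bytes), so it starts at byte offset 8 and occupies 8 bytes.
Bytes at offsets 8..15: 56 19 0D 93 77 90 DE 74.
Big-endian: lowest address holds the most-significant byte.
The bytes are already most-significant first: 0x56190D937790DE74.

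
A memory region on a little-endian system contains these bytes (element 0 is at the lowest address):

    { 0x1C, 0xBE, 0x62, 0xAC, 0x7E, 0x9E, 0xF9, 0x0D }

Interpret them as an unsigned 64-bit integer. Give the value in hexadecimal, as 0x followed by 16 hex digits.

Little-endian stores the least-significant byte at the lowest address.
Reassemble most-significant byte first: 0D F9 9E 7E AC 62 BE 1C → 0x0DF99E7EAC62BE1C.

0x0DF99E7EAC62BE1C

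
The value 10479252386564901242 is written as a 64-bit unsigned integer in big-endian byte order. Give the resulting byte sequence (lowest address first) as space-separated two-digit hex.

91 6D C8 86 2C DD 89 7A

10479252386564901242 in hexadecimal, padded to 64 bits, is 0x916DC8862CDD897A.
Split into bytes (most-significant first): 91 6D C8 86 2C DD 89 7A.
Big-endian stores the most-significant byte at the lowest address.
So the memory order matches the most-significant-first order: 91 6D C8 86 2C DD 89 7A.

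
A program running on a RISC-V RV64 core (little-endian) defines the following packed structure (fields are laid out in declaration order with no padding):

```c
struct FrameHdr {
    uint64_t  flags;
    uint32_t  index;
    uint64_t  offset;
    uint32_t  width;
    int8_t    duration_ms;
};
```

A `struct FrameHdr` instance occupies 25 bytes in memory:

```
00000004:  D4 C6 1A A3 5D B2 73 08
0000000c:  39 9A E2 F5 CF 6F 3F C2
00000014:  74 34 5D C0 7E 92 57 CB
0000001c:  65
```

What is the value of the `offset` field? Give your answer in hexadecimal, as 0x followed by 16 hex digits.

0xC05D3474C23F6FCF

`offset` follows `flags` (8 B), `index` (4 B), so it starts at offset 8 + 4 = 12 and occupies 8 bytes.
Bytes at offsets 12..19: CF 6F 3F C2 74 34 5D C0.
Little-endian: lowest address holds the least-significant byte.
Reassemble most-significant byte first: C0 5D 34 74 C2 3F 6F CF → 0xC05D3474C23F6FCF.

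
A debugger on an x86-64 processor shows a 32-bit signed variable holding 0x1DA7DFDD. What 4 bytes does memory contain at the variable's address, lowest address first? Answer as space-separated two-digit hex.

Split into bytes (most-significant first): 1D A7 DF DD.
In little-endian order the low byte comes first in memory.
So at ascending addresses the bytes are DD DF A7 1D.

DD DF A7 1D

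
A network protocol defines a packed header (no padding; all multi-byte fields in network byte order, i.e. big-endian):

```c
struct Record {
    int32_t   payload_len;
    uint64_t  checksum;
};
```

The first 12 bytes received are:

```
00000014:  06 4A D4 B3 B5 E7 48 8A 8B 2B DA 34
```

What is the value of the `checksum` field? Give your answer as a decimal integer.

13107525000362711604

`checksum` follows `payload_len` (4 bytes), so it starts at byte offset 4 and occupies 8 bytes.
Bytes at offsets 4..11: B5 E7 48 8A 8B 2B DA 34.
Big-endian: lowest address holds the most-significant byte.
The bytes are already most-significant first: 0xB5E7488A8B2BDA34.
0xB5E7488A8B2BDA34 = 13107525000362711604.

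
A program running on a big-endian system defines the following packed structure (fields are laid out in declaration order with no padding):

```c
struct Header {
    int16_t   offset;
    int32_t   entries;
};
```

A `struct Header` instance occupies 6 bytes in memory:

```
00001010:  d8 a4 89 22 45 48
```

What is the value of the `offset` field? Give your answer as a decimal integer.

-10076

`offset` is the first field, at byte offset 0, occupying 2 bytes.
Bytes at offsets 0..1: D8 A4.
In big-endian order the high byte comes first in memory.
The bytes are already most-significant first: 0xD8A4.
Top bit is set, so as a signed 16-bit value this is 0xD8A4 − 2^16 = -10076.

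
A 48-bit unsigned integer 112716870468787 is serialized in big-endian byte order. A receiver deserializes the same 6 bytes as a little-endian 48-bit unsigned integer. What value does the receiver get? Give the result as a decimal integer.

112716870468787 in 48-bit hexadecimal is 0x6683F10644B3.
Stored big-endian, the bytes at ascending addresses are 66 83 F1 06 44 B3.
Read back as little-endian, the first byte is least significant, giving 0xB34406F18366.
0xB34406F18366 = 197104755639142.

197104755639142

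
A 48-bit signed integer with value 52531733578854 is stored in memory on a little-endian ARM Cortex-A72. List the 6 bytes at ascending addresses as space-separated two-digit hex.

66 C4 51 FF C6 2F

52531733578854 in hexadecimal, padded to 48 bits, is 0x2FC6FF51C466.
Split into bytes (most-significant first): 2F C6 FF 51 C4 66.
Little-endian stores the least-significant byte at the lowest address.
So at ascending addresses the bytes are 66 C4 51 FF C6 2F.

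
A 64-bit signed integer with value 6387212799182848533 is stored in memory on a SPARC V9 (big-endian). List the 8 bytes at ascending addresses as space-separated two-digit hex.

58 A3 F0 33 30 1F 42 15

6387212799182848533 in hexadecimal, padded to 64 bits, is 0x58A3F033301F4215.
Split into bytes (most-significant first): 58 A3 F0 33 30 1F 42 15.
Big-endian stores the most-significant byte at the lowest address.
So the memory order matches the most-significant-first order: 58 A3 F0 33 30 1F 42 15.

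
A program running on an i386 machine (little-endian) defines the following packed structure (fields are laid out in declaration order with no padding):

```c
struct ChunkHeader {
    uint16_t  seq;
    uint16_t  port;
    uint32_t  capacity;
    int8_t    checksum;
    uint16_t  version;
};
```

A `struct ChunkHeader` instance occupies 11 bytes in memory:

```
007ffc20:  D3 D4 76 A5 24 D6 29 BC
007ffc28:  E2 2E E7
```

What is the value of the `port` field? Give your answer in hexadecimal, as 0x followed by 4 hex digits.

0xA576

`port` follows `seq` (2 bytes), so it starts at byte offset 2 and occupies 2 bytes.
Bytes at offsets 2..3: 76 A5.
Little-endian stores the least-significant byte at the lowest address.
Reassemble most-significant byte first: A5 76 → 0xA576.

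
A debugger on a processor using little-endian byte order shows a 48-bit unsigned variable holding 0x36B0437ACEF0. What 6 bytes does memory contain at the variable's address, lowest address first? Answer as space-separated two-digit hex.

F0 CE 7A 43 B0 36

Split into bytes (most-significant first): 36 B0 43 7A CE F0.
In little-endian order the low byte comes first in memory.
So at ascending addresses the bytes are F0 CE 7A 43 B0 36.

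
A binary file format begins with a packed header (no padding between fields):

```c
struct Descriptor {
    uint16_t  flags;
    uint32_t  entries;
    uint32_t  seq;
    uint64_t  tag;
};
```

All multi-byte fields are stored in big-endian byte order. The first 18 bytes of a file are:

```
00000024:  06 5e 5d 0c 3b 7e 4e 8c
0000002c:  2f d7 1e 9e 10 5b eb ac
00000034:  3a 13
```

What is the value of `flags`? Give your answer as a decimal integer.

`flags` is the first field, at byte offset 0, occupying 2 bytes.
Bytes at offsets 0..1: 06 5E.
In big-endian order the high byte comes first in memory.
The bytes are already most-significant first: 0x065E.
0x065E = 1630.

1630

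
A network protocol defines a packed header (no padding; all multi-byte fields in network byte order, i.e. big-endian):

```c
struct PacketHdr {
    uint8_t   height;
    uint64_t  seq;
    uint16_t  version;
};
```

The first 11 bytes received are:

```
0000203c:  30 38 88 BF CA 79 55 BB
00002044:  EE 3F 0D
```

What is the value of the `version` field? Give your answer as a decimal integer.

`version` follows `height` (1 B), `seq` (8 B), so it starts at offset 1 + 8 = 9 and occupies 2 bytes.
Bytes at offsets 9..10: 3F 0D.
In big-endian order the high byte comes first in memory.
The bytes are already most-significant first: 0x3F0D.
0x3F0D = 16141.

16141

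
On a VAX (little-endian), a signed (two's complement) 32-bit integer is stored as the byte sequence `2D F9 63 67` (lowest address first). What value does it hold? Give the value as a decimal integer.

1734605101

Little-endian: lowest address holds the least-significant byte.
Reassemble most-significant byte first: 67 63 F9 2D → 0x6763F92D.
0x6763F92D = 1734605101.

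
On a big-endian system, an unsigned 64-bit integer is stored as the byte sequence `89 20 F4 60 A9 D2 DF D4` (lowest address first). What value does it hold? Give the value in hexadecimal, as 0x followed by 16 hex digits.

0x8920F460A9D2DFD4

In big-endian order the high byte comes first in memory.
The bytes are already most-significant first: 0x8920F460A9D2DFD4.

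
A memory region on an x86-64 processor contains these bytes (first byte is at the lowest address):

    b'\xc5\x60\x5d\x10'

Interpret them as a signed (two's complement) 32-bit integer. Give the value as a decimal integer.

Little-endian stores the least-significant byte at the lowest address.
Reassemble most-significant byte first: 10 5D 60 C5 → 0x105D60C5.
0x105D60C5 = 274555077.

274555077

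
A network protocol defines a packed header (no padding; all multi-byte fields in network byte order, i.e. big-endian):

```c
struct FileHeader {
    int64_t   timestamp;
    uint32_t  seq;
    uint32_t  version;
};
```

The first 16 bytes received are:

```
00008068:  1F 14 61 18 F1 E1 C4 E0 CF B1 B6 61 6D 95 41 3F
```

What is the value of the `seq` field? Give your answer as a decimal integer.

3484530273

`seq` follows `timestamp` (8 bytes), so it starts at byte offset 8 and occupies 4 bytes.
Bytes at offsets 8..11: CF B1 B6 61.
In big-endian order the high byte comes first in memory.
The bytes are already most-significant first: 0xCFB1B661.
0xCFB1B661 = 3484530273.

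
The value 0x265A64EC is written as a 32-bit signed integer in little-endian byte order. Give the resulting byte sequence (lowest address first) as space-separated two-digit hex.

EC 64 5A 26

Split into bytes (most-significant first): 26 5A 64 EC.
Little-endian stores the least-significant byte at the lowest address.
So at ascending addresses the bytes are EC 64 5A 26.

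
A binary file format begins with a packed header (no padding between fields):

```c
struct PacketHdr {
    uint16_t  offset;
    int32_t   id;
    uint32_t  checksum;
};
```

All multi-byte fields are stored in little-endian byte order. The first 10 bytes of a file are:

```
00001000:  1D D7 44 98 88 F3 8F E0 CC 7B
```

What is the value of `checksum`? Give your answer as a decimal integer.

2077024399

`checksum` follows `offset` (2 B), `id` (4 B), so it starts at offset 2 + 4 = 6 and occupies 4 bytes.
Bytes at offsets 6..9: 8F E0 CC 7B.
In little-endian order the low byte comes first in memory.
Reassemble most-significant byte first: 7B CC E0 8F → 0x7BCCE08F.
0x7BCCE08F = 2077024399.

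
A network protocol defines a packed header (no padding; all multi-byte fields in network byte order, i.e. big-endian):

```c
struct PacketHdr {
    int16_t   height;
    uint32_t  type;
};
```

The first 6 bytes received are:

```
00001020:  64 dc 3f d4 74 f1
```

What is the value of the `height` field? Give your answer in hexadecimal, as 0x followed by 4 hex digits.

0x64DC

`height` is the first field, at byte offset 0, occupying 2 bytes.
Bytes at offsets 0..1: 64 DC.
Big-endian stores the most-significant byte at the lowest address.
The bytes are already most-significant first: 0x64DC.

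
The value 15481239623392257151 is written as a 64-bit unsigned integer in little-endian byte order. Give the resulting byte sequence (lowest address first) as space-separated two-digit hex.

15481239623392257151 in hexadecimal, padded to 64 bits, is 0xD6D8696A12FF647F.
Split into bytes (most-significant first): D6 D8 69 6A 12 FF 64 7F.
In little-endian order the low byte comes first in memory.
So at ascending addresses the bytes are 7F 64 FF 12 6A 69 D8 D6.

7F 64 FF 12 6A 69 D8 D6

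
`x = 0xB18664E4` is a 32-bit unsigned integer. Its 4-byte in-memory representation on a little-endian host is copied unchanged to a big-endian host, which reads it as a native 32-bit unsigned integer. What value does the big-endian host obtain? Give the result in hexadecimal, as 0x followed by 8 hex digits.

0xE46486B1

Stored little-endian, the bytes at ascending addresses are E4 64 86 B1.
Read back as big-endian, the last byte is least significant, giving 0xE46486B1.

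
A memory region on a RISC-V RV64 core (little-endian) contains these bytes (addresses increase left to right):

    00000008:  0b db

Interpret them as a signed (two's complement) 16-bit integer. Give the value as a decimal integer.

-9461

Little-endian: lowest address holds the least-significant byte.
Reassemble most-significant byte first: DB 0B → 0xDB0B.
Top bit is set, so as a signed 16-bit value this is 0xDB0B − 2^16 = -9461.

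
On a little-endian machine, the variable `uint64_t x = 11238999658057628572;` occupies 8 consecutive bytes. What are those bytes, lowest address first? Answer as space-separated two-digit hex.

9C FB 42 69 A4 F2 F8 9B

11238999658057628572 in hexadecimal, padded to 64 bits, is 0x9BF8F2A46942FB9C.
Split into bytes (most-significant first): 9B F8 F2 A4 69 42 FB 9C.
In little-endian order the low byte comes first in memory.
So at ascending addresses the bytes are 9C FB 42 69 A4 F2 F8 9B.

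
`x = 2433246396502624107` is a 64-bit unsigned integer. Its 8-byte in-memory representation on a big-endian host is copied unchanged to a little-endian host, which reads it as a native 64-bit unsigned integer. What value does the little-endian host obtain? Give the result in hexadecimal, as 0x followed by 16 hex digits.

2433246396502624107 in 64-bit hexadecimal is 0x21C4A0B4AA89C76B.
Stored big-endian, the bytes at ascending addresses are 21 C4 A0 B4 AA 89 C7 6B.
Read back as little-endian, the first byte is least significant, giving 0x6BC789AAB4A0C421.

0x6BC789AAB4A0C421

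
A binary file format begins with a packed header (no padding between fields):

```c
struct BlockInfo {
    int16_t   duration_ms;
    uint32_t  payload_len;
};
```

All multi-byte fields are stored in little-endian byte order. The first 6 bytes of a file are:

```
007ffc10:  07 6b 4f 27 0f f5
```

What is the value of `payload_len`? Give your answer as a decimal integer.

4111411023

`payload_len` follows `duration_ms` (2 bytes), so it starts at byte offset 2 and occupies 4 bytes.
Bytes at offsets 2..5: 4F 27 0F F5.
Little-endian stores the least-significant byte at the lowest address.
Reassemble most-significant byte first: F5 0F 27 4F → 0xF50F274F.
0xF50F274F = 4111411023.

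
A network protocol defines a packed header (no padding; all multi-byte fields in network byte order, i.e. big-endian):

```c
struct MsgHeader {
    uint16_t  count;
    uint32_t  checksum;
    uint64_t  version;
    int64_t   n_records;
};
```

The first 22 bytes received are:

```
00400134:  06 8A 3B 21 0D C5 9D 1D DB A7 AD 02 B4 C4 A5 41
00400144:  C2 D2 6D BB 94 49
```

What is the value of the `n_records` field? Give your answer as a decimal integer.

-6538730974925319095

`n_records` follows `count` (2 B), `checksum` (4 B), `version` (8 B), so it starts at offset 2 + 4 + 8 = 14 and occupies 8 bytes.
Bytes at offsets 14..21: A5 41 C2 D2 6D BB 94 49.
In big-endian order the high byte comes first in memory.
The bytes are already most-significant first: 0xA541C2D26DBB9449.
Top bit is set, so as a signed 64-bit value this is 0xA541C2D26DBB9449 − 2^64 = -6538730974925319095.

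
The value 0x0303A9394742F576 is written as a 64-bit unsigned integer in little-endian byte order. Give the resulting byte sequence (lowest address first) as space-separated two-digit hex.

76 F5 42 47 39 A9 03 03

Split into bytes (most-significant first): 03 03 A9 39 47 42 F5 76.
In little-endian order the low byte comes first in memory.
So at ascending addresses the bytes are 76 F5 42 47 39 A9 03 03.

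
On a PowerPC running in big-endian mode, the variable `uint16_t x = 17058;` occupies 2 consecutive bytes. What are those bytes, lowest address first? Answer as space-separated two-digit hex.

42 A2

17058 in hexadecimal, padded to 16 bits, is 0x42A2.
Split into bytes (most-significant first): 42 A2.
Big-endian stores the most-significant byte at the lowest address.
So the memory order matches the most-significant-first order: 42 A2.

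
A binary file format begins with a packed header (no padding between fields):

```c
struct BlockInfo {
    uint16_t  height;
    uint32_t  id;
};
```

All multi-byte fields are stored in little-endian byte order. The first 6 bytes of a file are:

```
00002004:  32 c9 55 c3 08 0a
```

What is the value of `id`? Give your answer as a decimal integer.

`id` follows `height` (2 bytes), so it starts at byte offset 2 and occupies 4 bytes.
Bytes at offsets 2..5: 55 C3 08 0A.
Little-endian stores the least-significant byte at the lowest address.
Reassemble most-significant byte first: 0A 08 C3 55 → 0x0A08C355.
0x0A08C355 = 168346453.

168346453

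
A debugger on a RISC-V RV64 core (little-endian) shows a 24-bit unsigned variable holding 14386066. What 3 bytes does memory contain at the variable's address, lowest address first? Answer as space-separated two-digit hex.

14386066 in hexadecimal, padded to 24 bits, is 0xDB8392.
Split into bytes (most-significant first): DB 83 92.
Little-endian stores the least-significant byte at the lowest address.
So at ascending addresses the bytes are 92 83 DB.

92 83 DB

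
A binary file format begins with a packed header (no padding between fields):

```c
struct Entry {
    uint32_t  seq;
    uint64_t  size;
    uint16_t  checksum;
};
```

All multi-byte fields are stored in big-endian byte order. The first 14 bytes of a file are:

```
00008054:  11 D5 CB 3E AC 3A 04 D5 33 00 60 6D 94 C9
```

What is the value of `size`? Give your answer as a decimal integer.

`size` follows `seq` (4 bytes), so it starts at byte offset 4 and occupies 8 bytes.
Bytes at offsets 4..11: AC 3A 04 D5 33 00 60 6D.
Big-endian stores the most-significant byte at the lowest address.
The bytes are already most-significant first: 0xAC3A04D53300606D.
0xAC3A04D53300606D = 12410237036903030893.

12410237036903030893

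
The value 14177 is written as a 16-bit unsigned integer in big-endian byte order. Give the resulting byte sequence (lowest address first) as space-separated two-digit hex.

37 61

14177 in hexadecimal, padded to 16 bits, is 0x3761.
Split into bytes (most-significant first): 37 61.
Big-endian: lowest address holds the most-significant byte.
So the memory order matches the most-significant-first order: 37 61.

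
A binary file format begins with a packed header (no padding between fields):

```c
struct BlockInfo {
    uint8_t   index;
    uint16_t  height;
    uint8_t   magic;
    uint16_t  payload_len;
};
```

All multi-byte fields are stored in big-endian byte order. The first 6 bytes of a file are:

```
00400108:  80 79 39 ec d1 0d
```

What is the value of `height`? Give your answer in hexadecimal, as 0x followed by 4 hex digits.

`height` follows `index` (1 byte), so it starts at byte offset 1 and occupies 2 bytes.
Bytes at offsets 1..2: 79 39.
Big-endian stores the most-significant byte at the lowest address.
The bytes are already most-significant first: 0x7939.

0x7939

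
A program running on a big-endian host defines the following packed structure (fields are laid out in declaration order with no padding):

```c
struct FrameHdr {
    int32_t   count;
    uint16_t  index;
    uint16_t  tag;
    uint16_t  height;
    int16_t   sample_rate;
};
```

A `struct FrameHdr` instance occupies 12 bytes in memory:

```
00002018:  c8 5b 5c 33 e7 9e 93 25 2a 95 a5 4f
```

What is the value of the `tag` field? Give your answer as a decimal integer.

`tag` follows `count` (4 B), `index` (2 B), so it starts at offset 4 + 2 = 6 and occupies 2 bytes.
Bytes at offsets 6..7: 93 25.
Big-endian: lowest address holds the most-significant byte.
The bytes are already most-significant first: 0x9325.
0x9325 = 37669.

37669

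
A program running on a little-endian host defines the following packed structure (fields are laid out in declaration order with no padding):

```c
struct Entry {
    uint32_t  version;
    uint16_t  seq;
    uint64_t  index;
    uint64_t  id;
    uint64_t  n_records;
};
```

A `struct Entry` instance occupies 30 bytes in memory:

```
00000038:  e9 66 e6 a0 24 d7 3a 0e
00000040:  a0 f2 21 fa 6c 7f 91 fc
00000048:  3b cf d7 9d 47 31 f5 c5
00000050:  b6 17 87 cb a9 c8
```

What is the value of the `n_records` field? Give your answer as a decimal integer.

14459311859728565749

`n_records` follows `version` (4 B), `seq` (2 B), `index` (8 B), `id` (8 B), so it starts at offset 4 + 2 + 8 + 8 = 22 and occupies 8 bytes.
Bytes at offsets 22..29: F5 C5 B6 17 87 CB A9 C8.
Little-endian: lowest address holds the least-significant byte.
Reassemble most-significant byte first: C8 A9 CB 87 17 B6 C5 F5 → 0xC8A9CB8717B6C5F5.
0xC8A9CB8717B6C5F5 = 14459311859728565749.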